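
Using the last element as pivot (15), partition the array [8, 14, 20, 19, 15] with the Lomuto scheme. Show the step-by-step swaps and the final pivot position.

Lomuto partition with pivot = 15:

Initial array: [8, 14, 20, 19, 15]

arr[0]=8 <= 15: swap with position 0, array becomes [8, 14, 20, 19, 15]
arr[1]=14 <= 15: swap with position 1, array becomes [8, 14, 20, 19, 15]
arr[2]=20 > 15: no swap
arr[3]=19 > 15: no swap

Place pivot at position 2: [8, 14, 15, 19, 20]
Pivot position: 2

After partitioning with pivot 15, the array becomes [8, 14, 15, 19, 20]. The pivot is placed at index 2. All elements to the left of the pivot are <= 15, and all elements to the right are > 15.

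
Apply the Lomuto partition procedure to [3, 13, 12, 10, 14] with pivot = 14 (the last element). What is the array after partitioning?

Lomuto partition with pivot = 14:

Initial array: [3, 13, 12, 10, 14]

arr[0]=3 <= 14: swap with position 0, array becomes [3, 13, 12, 10, 14]
arr[1]=13 <= 14: swap with position 1, array becomes [3, 13, 12, 10, 14]
arr[2]=12 <= 14: swap with position 2, array becomes [3, 13, 12, 10, 14]
arr[3]=10 <= 14: swap with position 3, array becomes [3, 13, 12, 10, 14]

Place pivot at position 4: [3, 13, 12, 10, 14]
Pivot position: 4

After partitioning with pivot 14, the array becomes [3, 13, 12, 10, 14]. The pivot is placed at index 4. All elements to the left of the pivot are <= 14, and all elements to the right are > 14.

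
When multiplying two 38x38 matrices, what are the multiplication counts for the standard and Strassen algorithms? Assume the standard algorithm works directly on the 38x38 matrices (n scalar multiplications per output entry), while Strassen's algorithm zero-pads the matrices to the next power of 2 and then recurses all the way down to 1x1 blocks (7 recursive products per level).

Matrix multiplication for 38x38 matrices:

Strassen's algorithm requires power-of-2 dimensions. Pad 38x38 to 64x64 (next power of 2).

Standard algorithm: 38^3 = 54872 multiplications
Strassen's algorithm: 7^(log2(64)) = 7^6 = 117649 multiplications
Difference: 54872 - 117649 = -62777 (Strassen uses MORE here due to padding overhead — for small or just-over-power-of-2 n, padding can outweigh the per-level savings)

Standard: 54872 multiplications (38^3). Strassen: 117649 multiplications (7^6, after padding to 64x64). Strassen reduces 8 recursive multiplications to 7 at each level.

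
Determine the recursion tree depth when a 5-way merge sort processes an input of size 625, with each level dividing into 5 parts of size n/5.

For divide and conquer with division factor 5:

Problem sizes at each level:
Level 0: 625
Level 1: 125
Level 2: 25
Level 3: 5
Level 4: 1

The root is level 0 and the size-1 base case is level 4 (the tree spans levels 0 through 4, i.e. 5 levels counting the root), so the depth is the number of divisions: log_5(625) = 4

The recursion tree depth is log_5(625) = 4. At each level, the problem size is divided by 5, so it takes 4 divisions to reduce to a base case of size 1. The algorithm makes 5 recursive calls at each level.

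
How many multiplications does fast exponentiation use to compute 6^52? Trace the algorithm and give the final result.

Computing 6^52 by squaring (build up from 6^1; each line after the first costs one multiplication):

6^1 = 6
6^2 = (6^1)^2 = 6^2 = 36
6^3 = 6 * 6^2 = 6 * 36 = 216
6^6 = (6^3)^2 = 216^2 = 46656
6^12 = (6^6)^2 = 46656^2 = 2176782336
6^13 = 6 * 6^12 = 6 * 2176782336 = 13060694016
6^26 = (6^13)^2 = 13060694016^2 = 170581728179578208256
6^52 = (6^26)^2 = 170581728179578208256^2 = 29098125988731506183153025616435306561536

Result: 29098125988731506183153025616435306561536
Multiplications needed: 7 (7 lines after 6^1)

6^52 = 29098125988731506183153025616435306561536. Using exponentiation by squaring, this requires 7 multiplications. The key idea: if the exponent is even, square the half-power; if odd, multiply by the base once.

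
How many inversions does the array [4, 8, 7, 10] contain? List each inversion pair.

Finding inversions in [4, 8, 7, 10]:

(1, 2): arr[1]=8 > arr[2]=7

Total inversions: 1

The array has 1 inversion(s): (1,2). Each pair (i,j) satisfies i < j and arr[i] > arr[j].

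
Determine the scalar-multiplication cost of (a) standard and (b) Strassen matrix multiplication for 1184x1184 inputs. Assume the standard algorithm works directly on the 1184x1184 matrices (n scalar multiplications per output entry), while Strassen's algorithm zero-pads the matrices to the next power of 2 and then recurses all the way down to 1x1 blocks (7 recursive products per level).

Matrix multiplication for 1184x1184 matrices:

Strassen's algorithm requires power-of-2 dimensions. Pad 1184x1184 to 2048x2048 (next power of 2).

Standard algorithm: 1184^3 = 1659797504 multiplications
Strassen's algorithm: 7^(log2(2048)) = 7^11 = 1977326743 multiplications
Difference: 1659797504 - 1977326743 = -317529239 (Strassen uses MORE here due to padding overhead — for small or just-over-power-of-2 n, padding can outweigh the per-level savings)

Standard: 1659797504 multiplications (1184^3). Strassen: 1977326743 multiplications (7^11, after padding to 2048x2048). Strassen reduces 8 recursive multiplications to 7 at each level.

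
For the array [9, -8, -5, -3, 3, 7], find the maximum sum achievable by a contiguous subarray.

Using Kadane's algorithm on [9, -8, -5, -3, 3, 7]:

Scanning through the array:
Position 1 (value -8): max_ending_here = 1, max_so_far = 9
Position 2 (value -5): max_ending_here = -4, max_so_far = 9
Position 3 (value -3): max_ending_here = -3, max_so_far = 9
Position 4 (value 3): max_ending_here = 3, max_so_far = 9
Position 5 (value 7): max_ending_here = 10, max_so_far = 10

Maximum subarray: [3, 7]
Maximum sum: 10

The maximum subarray is [3, 7] with sum 10. This subarray runs from index 4 to index 5.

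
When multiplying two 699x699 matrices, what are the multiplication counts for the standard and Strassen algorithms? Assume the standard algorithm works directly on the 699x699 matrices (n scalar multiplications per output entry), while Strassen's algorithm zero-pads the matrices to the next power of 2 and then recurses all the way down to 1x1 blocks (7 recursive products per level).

Matrix multiplication for 699x699 matrices:

Strassen's algorithm requires power-of-2 dimensions. Pad 699x699 to 1024x1024 (next power of 2).

Standard algorithm: 699^3 = 341532099 multiplications
Strassen's algorithm: 7^(log2(1024)) = 7^10 = 282475249 multiplications
Savings: 341532099 - 282475249 = 59056850 multiplications

Standard: 341532099 multiplications (699^3). Strassen: 282475249 multiplications (7^10, after padding to 1024x1024). Strassen reduces 8 recursive multiplications to 7 at each level.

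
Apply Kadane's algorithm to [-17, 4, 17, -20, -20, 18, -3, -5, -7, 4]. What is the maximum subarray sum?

Using Kadane's algorithm on [-17, 4, 17, -20, -20, 18, -3, -5, -7, 4]:

Scanning through the array:
Position 1 (value 4): max_ending_here = 4, max_so_far = 4
Position 2 (value 17): max_ending_here = 21, max_so_far = 21
Position 3 (value -20): max_ending_here = 1, max_so_far = 21
Position 4 (value -20): max_ending_here = -19, max_so_far = 21
Position 5 (value 18): max_ending_here = 18, max_so_far = 21
Position 6 (value -3): max_ending_here = 15, max_so_far = 21
Position 7 (value -5): max_ending_here = 10, max_so_far = 21
Position 8 (value -7): max_ending_here = 3, max_so_far = 21
Position 9 (value 4): max_ending_here = 7, max_so_far = 21

Maximum subarray: [4, 17]
Maximum sum: 21

The maximum subarray is [4, 17] with sum 21. This subarray runs from index 1 to index 2.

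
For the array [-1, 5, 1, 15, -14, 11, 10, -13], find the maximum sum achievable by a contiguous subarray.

Using Kadane's algorithm on [-1, 5, 1, 15, -14, 11, 10, -13]:

Scanning through the array:
Position 1 (value 5): max_ending_here = 5, max_so_far = 5
Position 2 (value 1): max_ending_here = 6, max_so_far = 6
Position 3 (value 15): max_ending_here = 21, max_so_far = 21
Position 4 (value -14): max_ending_here = 7, max_so_far = 21
Position 5 (value 11): max_ending_here = 18, max_so_far = 21
Position 6 (value 10): max_ending_here = 28, max_so_far = 28
Position 7 (value -13): max_ending_here = 15, max_so_far = 28

Maximum subarray: [5, 1, 15, -14, 11, 10]
Maximum sum: 28

The maximum subarray is [5, 1, 15, -14, 11, 10] with sum 28. This subarray runs from index 1 to index 6.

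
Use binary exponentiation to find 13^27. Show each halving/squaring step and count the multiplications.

Computing 13^27 by squaring (build up from 13^1; each line after the first costs one multiplication):

13^1 = 13
13^2 = (13^1)^2 = 13^2 = 169
13^3 = 13 * 13^2 = 13 * 169 = 2197
13^6 = (13^3)^2 = 2197^2 = 4826809
13^12 = (13^6)^2 = 4826809^2 = 23298085122481
13^13 = 13 * 13^12 = 13 * 23298085122481 = 302875106592253
13^26 = (13^13)^2 = 302875106592253^2 = 91733330193268616658399616009
13^27 = 13 * 13^26 = 13 * 91733330193268616658399616009 = 1192533292512492016559195008117

Result: 1192533292512492016559195008117
Multiplications needed: 7 (7 lines after 13^1)

13^27 = 1192533292512492016559195008117. Using exponentiation by squaring, this requires 7 multiplications. The key idea: if the exponent is even, square the half-power; if odd, multiply by the base once.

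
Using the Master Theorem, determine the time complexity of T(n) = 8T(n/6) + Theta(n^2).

Master Theorem for T(n) = 8T(n/6) + O(n^2):

a = 8, b = 6, c = 2
log_b(a) = log_6(8) = 1.1606

Case 3: c = 2 > log_6(8) = 1.1606
T(n) = O(n^2) = O(n^2)

For T(n) = 8T(n/6) + O(n^2): log_6(8) = 1.1606. This is Case 3 of the Master Theorem (c > log_b(a), work dominated by root), giving O(n^2).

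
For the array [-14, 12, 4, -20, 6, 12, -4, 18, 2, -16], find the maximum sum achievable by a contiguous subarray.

Using Kadane's algorithm on [-14, 12, 4, -20, 6, 12, -4, 18, 2, -16]:

Scanning through the array:
Position 1 (value 12): max_ending_here = 12, max_so_far = 12
Position 2 (value 4): max_ending_here = 16, max_so_far = 16
Position 3 (value -20): max_ending_here = -4, max_so_far = 16
Position 4 (value 6): max_ending_here = 6, max_so_far = 16
Position 5 (value 12): max_ending_here = 18, max_so_far = 18
Position 6 (value -4): max_ending_here = 14, max_so_far = 18
Position 7 (value 18): max_ending_here = 32, max_so_far = 32
Position 8 (value 2): max_ending_here = 34, max_so_far = 34
Position 9 (value -16): max_ending_here = 18, max_so_far = 34

Maximum subarray: [6, 12, -4, 18, 2]
Maximum sum: 34

The maximum subarray is [6, 12, -4, 18, 2] with sum 34. This subarray runs from index 4 to index 8.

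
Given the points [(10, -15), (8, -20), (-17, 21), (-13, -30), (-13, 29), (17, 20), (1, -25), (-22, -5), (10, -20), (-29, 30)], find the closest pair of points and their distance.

Computing all pairwise distances among 10 points:

d((10, -15), (8, -20)) = 5.3852
d((10, -15), (-17, 21)) = 45.0
d((10, -15), (-13, -30)) = 27.4591
d((10, -15), (-13, 29)) = 49.6488
d((10, -15), (17, 20)) = 35.6931
d((10, -15), (1, -25)) = 13.4536
d((10, -15), (-22, -5)) = 33.5261
d((10, -15), (10, -20)) = 5.0
d((10, -15), (-29, 30)) = 59.5483
d((8, -20), (-17, 21)) = 48.0208
d((8, -20), (-13, -30)) = 23.2594
d((8, -20), (-13, 29)) = 53.3104
d((8, -20), (17, 20)) = 41.0
d((8, -20), (1, -25)) = 8.6023
d((8, -20), (-22, -5)) = 33.541
d((8, -20), (10, -20)) = 2.0 <-- minimum
d((8, -20), (-29, 30)) = 62.2013
d((-17, 21), (-13, -30)) = 51.1566
d((-17, 21), (-13, 29)) = 8.9443
d((-17, 21), (17, 20)) = 34.0147
d((-17, 21), (1, -25)) = 49.3964
d((-17, 21), (-22, -5)) = 26.4764
d((-17, 21), (10, -20)) = 49.0918
d((-17, 21), (-29, 30)) = 15.0
d((-13, -30), (-13, 29)) = 59.0
d((-13, -30), (17, 20)) = 58.3095
d((-13, -30), (1, -25)) = 14.8661
d((-13, -30), (-22, -5)) = 26.5707
d((-13, -30), (10, -20)) = 25.0799
d((-13, -30), (-29, 30)) = 62.0967
d((-13, 29), (17, 20)) = 31.3209
d((-13, 29), (1, -25)) = 55.7853
d((-13, 29), (-22, -5)) = 35.171
d((-13, 29), (10, -20)) = 54.1295
d((-13, 29), (-29, 30)) = 16.0312
d((17, 20), (1, -25)) = 47.7598
d((17, 20), (-22, -5)) = 46.3249
d((17, 20), (10, -20)) = 40.6079
d((17, 20), (-29, 30)) = 47.0744
d((1, -25), (-22, -5)) = 30.4795
d((1, -25), (10, -20)) = 10.2956
d((1, -25), (-29, 30)) = 62.6498
d((-22, -5), (10, -20)) = 35.3412
d((-22, -5), (-29, 30)) = 35.6931
d((10, -20), (-29, 30)) = 63.4114

Closest pair: (8, -20) and (10, -20) with distance 2.0

The closest pair is (8, -20) and (10, -20) with Euclidean distance 2.0. For 10 points, brute-force pairwise comparison is shown above. For large n, the divide-and-conquer algorithm (sort by x, recurse on halves, check the dividing strip) achieves O(n log n).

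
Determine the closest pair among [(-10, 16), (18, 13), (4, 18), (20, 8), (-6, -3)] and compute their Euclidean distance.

Computing all pairwise distances among 5 points:

d((-10, 16), (18, 13)) = 28.1603
d((-10, 16), (4, 18)) = 14.1421
d((-10, 16), (20, 8)) = 31.0483
d((-10, 16), (-6, -3)) = 19.4165
d((18, 13), (4, 18)) = 14.8661
d((18, 13), (20, 8)) = 5.3852 <-- minimum
d((18, 13), (-6, -3)) = 28.8444
d((4, 18), (20, 8)) = 18.868
d((4, 18), (-6, -3)) = 23.2594
d((20, 8), (-6, -3)) = 28.2312

Closest pair: (18, 13) and (20, 8) with distance 5.3852

The closest pair is (18, 13) and (20, 8) with Euclidean distance 5.3852. For 5 points, brute-force pairwise comparison is shown above. For large n, the divide-and-conquer algorithm (sort by x, recurse on halves, check the dividing strip) achieves O(n log n).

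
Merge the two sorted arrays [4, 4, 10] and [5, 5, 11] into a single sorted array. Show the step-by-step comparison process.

Merging process:

Compare 4 vs 5: take 4 from left. Merged: [4]
Compare 4 vs 5: take 4 from left. Merged: [4, 4]
Compare 10 vs 5: take 5 from right. Merged: [4, 4, 5]
Compare 10 vs 5: take 5 from right. Merged: [4, 4, 5, 5]
Compare 10 vs 11: take 10 from left. Merged: [4, 4, 5, 5, 10]
Append remaining from right: [11]. Merged: [4, 4, 5, 5, 10, 11]

Final merged array: [4, 4, 5, 5, 10, 11]
Total comparisons: 5

The merged array is [4, 4, 5, 5, 10, 11], requiring 5 comparisons. The merge step runs in O(n) time where n is the total number of elements.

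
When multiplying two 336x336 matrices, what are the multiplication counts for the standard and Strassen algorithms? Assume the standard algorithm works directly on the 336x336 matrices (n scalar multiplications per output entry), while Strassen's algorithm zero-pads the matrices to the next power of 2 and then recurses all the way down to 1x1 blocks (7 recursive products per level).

Matrix multiplication for 336x336 matrices:

Strassen's algorithm requires power-of-2 dimensions. Pad 336x336 to 512x512 (next power of 2).

Standard algorithm: 336^3 = 37933056 multiplications
Strassen's algorithm: 7^(log2(512)) = 7^9 = 40353607 multiplications
Difference: 37933056 - 40353607 = -2420551 (Strassen uses MORE here due to padding overhead — for small or just-over-power-of-2 n, padding can outweigh the per-level savings)

Standard: 37933056 multiplications (336^3). Strassen: 40353607 multiplications (7^9, after padding to 512x512). Strassen reduces 8 recursive multiplications to 7 at each level.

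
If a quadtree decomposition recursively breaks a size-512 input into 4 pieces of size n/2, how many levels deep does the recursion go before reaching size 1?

For divide and conquer with division factor 2:

Problem sizes at each level:
Level 0: 512
Level 1: 256
Level 2: 128
Level 3: 64
Level 4: 32
Level 5: 16
Level 6: 8
Level 7: 4
Level 8: 2
Level 9: 1

The root is level 0 and the size-1 base case is level 9 (the tree spans levels 0 through 9, i.e. 10 levels counting the root), so the depth is the number of divisions: log_2(512) = 9

The recursion tree depth is log_2(512) = 9. At each level, the problem size is divided by 2, so it takes 9 divisions to reduce to a base case of size 1. The algorithm makes 4 recursive calls at each level.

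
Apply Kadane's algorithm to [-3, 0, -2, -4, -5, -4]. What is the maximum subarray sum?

Using Kadane's algorithm on [-3, 0, -2, -4, -5, -4]:

Scanning through the array:
Position 1 (value 0): max_ending_here = 0, max_so_far = 0
Position 2 (value -2): max_ending_here = -2, max_so_far = 0
Position 3 (value -4): max_ending_here = -4, max_so_far = 0
Position 4 (value -5): max_ending_here = -5, max_so_far = 0
Position 5 (value -4): max_ending_here = -4, max_so_far = 0

Maximum subarray: [0]
Maximum sum: 0

The maximum subarray is [0] with sum 0. This subarray runs from index 1 to index 1.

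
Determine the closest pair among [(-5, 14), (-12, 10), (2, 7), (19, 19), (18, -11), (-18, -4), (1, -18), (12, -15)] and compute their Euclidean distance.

Computing all pairwise distances among 8 points:

d((-5, 14), (-12, 10)) = 8.0623
d((-5, 14), (2, 7)) = 9.8995
d((-5, 14), (19, 19)) = 24.5153
d((-5, 14), (18, -11)) = 33.9706
d((-5, 14), (-18, -4)) = 22.2036
d((-5, 14), (1, -18)) = 32.5576
d((-5, 14), (12, -15)) = 33.6155
d((-12, 10), (2, 7)) = 14.3178
d((-12, 10), (19, 19)) = 32.28
d((-12, 10), (18, -11)) = 36.6197
d((-12, 10), (-18, -4)) = 15.2315
d((-12, 10), (1, -18)) = 30.8707
d((-12, 10), (12, -15)) = 34.6554
d((2, 7), (19, 19)) = 20.8087
d((2, 7), (18, -11)) = 24.0832
d((2, 7), (-18, -4)) = 22.8254
d((2, 7), (1, -18)) = 25.02
d((2, 7), (12, -15)) = 24.1661
d((19, 19), (18, -11)) = 30.0167
d((19, 19), (-18, -4)) = 43.566
d((19, 19), (1, -18)) = 41.1461
d((19, 19), (12, -15)) = 34.7131
d((18, -11), (-18, -4)) = 36.6742
d((18, -11), (1, -18)) = 18.3848
d((18, -11), (12, -15)) = 7.2111 <-- minimum
d((-18, -4), (1, -18)) = 23.6008
d((-18, -4), (12, -15)) = 31.9531
d((1, -18), (12, -15)) = 11.4018

Closest pair: (18, -11) and (12, -15) with distance 7.2111

The closest pair is (18, -11) and (12, -15) with Euclidean distance 7.2111. For 8 points, brute-force pairwise comparison is shown above. For large n, the divide-and-conquer algorithm (sort by x, recurse on halves, check the dividing strip) achieves O(n log n).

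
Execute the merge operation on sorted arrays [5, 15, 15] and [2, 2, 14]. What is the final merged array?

Merging process:

Compare 5 vs 2: take 2 from right. Merged: [2]
Compare 5 vs 2: take 2 from right. Merged: [2, 2]
Compare 5 vs 14: take 5 from left. Merged: [2, 2, 5]
Compare 15 vs 14: take 14 from right. Merged: [2, 2, 5, 14]
Append remaining from left: [15, 15]. Merged: [2, 2, 5, 14, 15, 15]

Final merged array: [2, 2, 5, 14, 15, 15]
Total comparisons: 4

The merged array is [2, 2, 5, 14, 15, 15], requiring 4 comparisons. The merge step runs in O(n) time where n is the total number of elements.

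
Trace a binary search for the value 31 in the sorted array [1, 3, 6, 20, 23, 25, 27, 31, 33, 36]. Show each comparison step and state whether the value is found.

Binary search for 31 in [1, 3, 6, 20, 23, 25, 27, 31, 33, 36]:

lo=0, hi=9, mid=4, arr[mid]=23 -> 23 < 31, search right half
lo=5, hi=9, mid=7, arr[mid]=31 -> Found target at index 7!

Binary search finds 31 at index 7 after 2 comparisons. The search repeatedly halves the search space by comparing with the middle element.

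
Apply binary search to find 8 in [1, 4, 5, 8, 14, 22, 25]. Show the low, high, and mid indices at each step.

Binary search for 8 in [1, 4, 5, 8, 14, 22, 25]:

lo=0, hi=6, mid=3, arr[mid]=8 -> Found target at index 3!

Binary search finds 8 at index 3 after 1 comparisons. The search repeatedly halves the search space by comparing with the middle element.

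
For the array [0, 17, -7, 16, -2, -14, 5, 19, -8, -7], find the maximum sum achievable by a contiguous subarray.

Using Kadane's algorithm on [0, 17, -7, 16, -2, -14, 5, 19, -8, -7]:

Scanning through the array:
Position 1 (value 17): max_ending_here = 17, max_so_far = 17
Position 2 (value -7): max_ending_here = 10, max_so_far = 17
Position 3 (value 16): max_ending_here = 26, max_so_far = 26
Position 4 (value -2): max_ending_here = 24, max_so_far = 26
Position 5 (value -14): max_ending_here = 10, max_so_far = 26
Position 6 (value 5): max_ending_here = 15, max_so_far = 26
Position 7 (value 19): max_ending_here = 34, max_so_far = 34
Position 8 (value -8): max_ending_here = 26, max_so_far = 34
Position 9 (value -7): max_ending_here = 19, max_so_far = 34

Maximum subarray: [0, 17, -7, 16, -2, -14, 5, 19]
Maximum sum: 34

The maximum subarray is [0, 17, -7, 16, -2, -14, 5, 19] with sum 34. This subarray runs from index 0 to index 7.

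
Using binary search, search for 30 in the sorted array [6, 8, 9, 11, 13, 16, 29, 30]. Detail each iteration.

Binary search for 30 in [6, 8, 9, 11, 13, 16, 29, 30]:

lo=0, hi=7, mid=3, arr[mid]=11 -> 11 < 30, search right half
lo=4, hi=7, mid=5, arr[mid]=16 -> 16 < 30, search right half
lo=6, hi=7, mid=6, arr[mid]=29 -> 29 < 30, search right half
lo=7, hi=7, mid=7, arr[mid]=30 -> Found target at index 7!

Binary search finds 30 at index 7 after 4 comparisons. The search repeatedly halves the search space by comparing with the middle element.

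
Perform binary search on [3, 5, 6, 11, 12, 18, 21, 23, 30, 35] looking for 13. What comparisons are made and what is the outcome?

Binary search for 13 in [3, 5, 6, 11, 12, 18, 21, 23, 30, 35]:

lo=0, hi=9, mid=4, arr[mid]=12 -> 12 < 13, search right half
lo=5, hi=9, mid=7, arr[mid]=23 -> 23 > 13, search left half
lo=5, hi=6, mid=5, arr[mid]=18 -> 18 > 13, search left half
lo=5 > hi=4, target 13 not found

Binary search determines that 13 is not in the array after 3 comparisons. The search space was exhausted without finding the target.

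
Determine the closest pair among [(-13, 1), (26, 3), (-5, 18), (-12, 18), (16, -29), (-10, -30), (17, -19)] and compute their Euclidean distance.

Computing all pairwise distances among 7 points:

d((-13, 1), (26, 3)) = 39.0512
d((-13, 1), (-5, 18)) = 18.7883
d((-13, 1), (-12, 18)) = 17.0294
d((-13, 1), (16, -29)) = 41.7253
d((-13, 1), (-10, -30)) = 31.1448
d((-13, 1), (17, -19)) = 36.0555
d((26, 3), (-5, 18)) = 34.4384
d((26, 3), (-12, 18)) = 40.8534
d((26, 3), (16, -29)) = 33.5261
d((26, 3), (-10, -30)) = 48.8365
d((26, 3), (17, -19)) = 23.7697
d((-5, 18), (-12, 18)) = 7.0 <-- minimum
d((-5, 18), (16, -29)) = 51.4782
d((-5, 18), (-10, -30)) = 48.2597
d((-5, 18), (17, -19)) = 43.0465
d((-12, 18), (16, -29)) = 54.7083
d((-12, 18), (-10, -30)) = 48.0416
d((-12, 18), (17, -19)) = 47.0106
d((16, -29), (-10, -30)) = 26.0192
d((16, -29), (17, -19)) = 10.0499
d((-10, -30), (17, -19)) = 29.1548

Closest pair: (-5, 18) and (-12, 18) with distance 7.0

The closest pair is (-5, 18) and (-12, 18) with Euclidean distance 7.0. For 7 points, brute-force pairwise comparison is shown above. For large n, the divide-and-conquer algorithm (sort by x, recurse on halves, check the dividing strip) achieves O(n log n).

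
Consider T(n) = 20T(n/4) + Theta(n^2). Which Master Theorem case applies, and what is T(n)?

Master Theorem for T(n) = 20T(n/4) + O(n^2):

a = 20, b = 4, c = 2
log_b(a) = log_4(20) = 2.1610

Case 1: c = 2 < log_4(20) = 2.1610
T(n) = O(n^(log_4 20))

For T(n) = 20T(n/4) + O(n^2): log_4(20) = 2.1610. This is Case 1 of the Master Theorem (c < log_b(a), work dominated by leaves), giving O(n^(log_4 20)).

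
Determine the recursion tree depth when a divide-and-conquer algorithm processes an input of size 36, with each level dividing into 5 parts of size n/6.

For divide and conquer with division factor 6:

Problem sizes at each level:
Level 0: 36
Level 1: 6
Level 2: 1

The root is level 0 and the size-1 base case is level 2 (the tree spans levels 0 through 2, i.e. 3 levels counting the root), so the depth is the number of divisions: log_6(36) = 2

The recursion tree depth is log_6(36) = 2. At each level, the problem size is divided by 6, so it takes 2 divisions to reduce to a base case of size 1. The algorithm makes 5 recursive calls at each level.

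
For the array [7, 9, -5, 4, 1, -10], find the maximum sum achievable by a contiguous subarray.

Using Kadane's algorithm on [7, 9, -5, 4, 1, -10]:

Scanning through the array:
Position 1 (value 9): max_ending_here = 16, max_so_far = 16
Position 2 (value -5): max_ending_here = 11, max_so_far = 16
Position 3 (value 4): max_ending_here = 15, max_so_far = 16
Position 4 (value 1): max_ending_here = 16, max_so_far = 16
Position 5 (value -10): max_ending_here = 6, max_so_far = 16

Maximum subarray: [7, 9]
Maximum sum: 16

The maximum subarray is [7, 9] with sum 16. This subarray runs from index 0 to index 1.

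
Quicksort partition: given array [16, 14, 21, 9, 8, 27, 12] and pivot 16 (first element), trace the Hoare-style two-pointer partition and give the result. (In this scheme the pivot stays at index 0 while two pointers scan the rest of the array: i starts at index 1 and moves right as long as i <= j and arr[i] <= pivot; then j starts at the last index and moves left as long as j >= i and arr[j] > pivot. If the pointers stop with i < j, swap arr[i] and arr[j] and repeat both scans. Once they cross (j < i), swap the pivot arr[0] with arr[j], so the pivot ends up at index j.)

Hoare-style two-pointer partition with pivot = 16:

Initial array: [16, 14, 21, 9, 8, 27, 12]

Pointers start at i = 1, j = 6.
i stops at index 2 (arr[2]=21 > 16), j stops at index 6 (arr[6]=12 <= 16): swap arr[2] and arr[6], array becomes [16, 14, 12, 9, 8, 27, 21]
i ends at 5, j ends at 4: the pointers have crossed (j < i), so scanning stops.

Swap pivot arr[0] with arr[4] to place pivot at position 4: [8, 14, 12, 9, 16, 27, 21]
Pivot position: 4

After partitioning with pivot 16, the array becomes [8, 14, 12, 9, 16, 27, 21]. The pivot is placed at index 4. All elements to the left of the pivot are <= 16, and all elements to the right are > 16.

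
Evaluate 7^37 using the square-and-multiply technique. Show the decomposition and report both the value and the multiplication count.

Computing 7^37 by squaring (build up from 7^1; each line after the first costs one multiplication):

7^1 = 7
7^2 = (7^1)^2 = 7^2 = 49
7^4 = (7^2)^2 = 49^2 = 2401
7^8 = (7^4)^2 = 2401^2 = 5764801
7^9 = 7 * 7^8 = 7 * 5764801 = 40353607
7^18 = (7^9)^2 = 40353607^2 = 1628413597910449
7^36 = (7^18)^2 = 1628413597910449^2 = 2651730845859653471779023381601
7^37 = 7 * 7^36 = 7 * 2651730845859653471779023381601 = 18562115921017574302453163671207

Result: 18562115921017574302453163671207
Multiplications needed: 7 (7 lines after 7^1)

7^37 = 18562115921017574302453163671207. Using exponentiation by squaring, this requires 7 multiplications. The key idea: if the exponent is even, square the half-power; if odd, multiply by the base once.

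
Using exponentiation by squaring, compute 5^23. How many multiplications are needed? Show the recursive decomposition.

Computing 5^23 by squaring (build up from 5^1; each line after the first costs one multiplication):

5^1 = 5
5^2 = (5^1)^2 = 5^2 = 25
5^4 = (5^2)^2 = 25^2 = 625
5^5 = 5 * 5^4 = 5 * 625 = 3125
5^10 = (5^5)^2 = 3125^2 = 9765625
5^11 = 5 * 5^10 = 5 * 9765625 = 48828125
5^22 = (5^11)^2 = 48828125^2 = 2384185791015625
5^23 = 5 * 5^22 = 5 * 2384185791015625 = 11920928955078125

Result: 11920928955078125
Multiplications needed: 7 (7 lines after 5^1)

5^23 = 11920928955078125. Using exponentiation by squaring, this requires 7 multiplications. The key idea: if the exponent is even, square the half-power; if odd, multiply by the base once.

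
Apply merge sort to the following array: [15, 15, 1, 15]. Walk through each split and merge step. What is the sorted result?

Merge sort trace:

Split: [15, 15, 1, 15] -> [15, 15] and [1, 15]
  Split: [15, 15] -> [15] and [15]
  Merge: [15] + [15] -> [15, 15]
  Split: [1, 15] -> [1] and [15]
  Merge: [1] + [15] -> [1, 15]
Merge: [15, 15] + [1, 15] -> [1, 15, 15, 15]

Final sorted array: [1, 15, 15, 15]

The merge sort proceeds by recursively splitting the array and merging sorted halves.
After all merges, the sorted array is [1, 15, 15, 15].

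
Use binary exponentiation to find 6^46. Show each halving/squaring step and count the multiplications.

Computing 6^46 by squaring (build up from 6^1; each line after the first costs one multiplication):

6^1 = 6
6^2 = (6^1)^2 = 6^2 = 36
6^4 = (6^2)^2 = 36^2 = 1296
6^5 = 6 * 6^4 = 6 * 1296 = 7776
6^10 = (6^5)^2 = 7776^2 = 60466176
6^11 = 6 * 6^10 = 6 * 60466176 = 362797056
6^22 = (6^11)^2 = 362797056^2 = 131621703842267136
6^23 = 6 * 6^22 = 6 * 131621703842267136 = 789730223053602816
6^46 = (6^23)^2 = 789730223053602816^2 = 623673825204293256669089197883129856

Result: 623673825204293256669089197883129856
Multiplications needed: 8 (8 lines after 6^1)

6^46 = 623673825204293256669089197883129856. Using exponentiation by squaring, this requires 8 multiplications. The key idea: if the exponent is even, square the half-power; if odd, multiply by the base once.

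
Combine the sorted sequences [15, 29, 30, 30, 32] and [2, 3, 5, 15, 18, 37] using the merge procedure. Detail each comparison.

Merging process:

Compare 15 vs 2: take 2 from right. Merged: [2]
Compare 15 vs 3: take 3 from right. Merged: [2, 3]
Compare 15 vs 5: take 5 from right. Merged: [2, 3, 5]
Compare 15 vs 15: take 15 from left. Merged: [2, 3, 5, 15]
Compare 29 vs 15: take 15 from right. Merged: [2, 3, 5, 15, 15]
Compare 29 vs 18: take 18 from right. Merged: [2, 3, 5, 15, 15, 18]
Compare 29 vs 37: take 29 from left. Merged: [2, 3, 5, 15, 15, 18, 29]
Compare 30 vs 37: take 30 from left. Merged: [2, 3, 5, 15, 15, 18, 29, 30]
Compare 30 vs 37: take 30 from left. Merged: [2, 3, 5, 15, 15, 18, 29, 30, 30]
Compare 32 vs 37: take 32 from left. Merged: [2, 3, 5, 15, 15, 18, 29, 30, 30, 32]
Append remaining from right: [37]. Merged: [2, 3, 5, 15, 15, 18, 29, 30, 30, 32, 37]

Final merged array: [2, 3, 5, 15, 15, 18, 29, 30, 30, 32, 37]
Total comparisons: 10

The merged array is [2, 3, 5, 15, 15, 18, 29, 30, 30, 32, 37], requiring 10 comparisons. The merge step runs in O(n) time where n is the total number of elements.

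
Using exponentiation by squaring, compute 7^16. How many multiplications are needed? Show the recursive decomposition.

Computing 7^16 by squaring (build up from 7^1; each line after the first costs one multiplication):

7^1 = 7
7^2 = (7^1)^2 = 7^2 = 49
7^4 = (7^2)^2 = 49^2 = 2401
7^8 = (7^4)^2 = 2401^2 = 5764801
7^16 = (7^8)^2 = 5764801^2 = 33232930569601

Result: 33232930569601
Multiplications needed: 4 (4 lines after 7^1)

7^16 = 33232930569601. Using exponentiation by squaring, this requires 4 multiplications. The key idea: if the exponent is even, square the half-power; if odd, multiply by the base once.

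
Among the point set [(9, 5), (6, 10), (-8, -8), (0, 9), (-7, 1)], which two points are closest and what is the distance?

Computing all pairwise distances among 5 points:

d((9, 5), (6, 10)) = 5.831 <-- minimum
d((9, 5), (-8, -8)) = 21.4009
d((9, 5), (0, 9)) = 9.8489
d((9, 5), (-7, 1)) = 16.4924
d((6, 10), (-8, -8)) = 22.8035
d((6, 10), (0, 9)) = 6.0828
d((6, 10), (-7, 1)) = 15.8114
d((-8, -8), (0, 9)) = 18.7883
d((-8, -8), (-7, 1)) = 9.0554
d((0, 9), (-7, 1)) = 10.6301

Closest pair: (9, 5) and (6, 10) with distance 5.831

The closest pair is (9, 5) and (6, 10) with Euclidean distance 5.831. For 5 points, brute-force pairwise comparison is shown above. For large n, the divide-and-conquer algorithm (sort by x, recurse on halves, check the dividing strip) achieves O(n log n).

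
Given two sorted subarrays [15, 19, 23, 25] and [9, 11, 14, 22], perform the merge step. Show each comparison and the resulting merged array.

Merging process:

Compare 15 vs 9: take 9 from right. Merged: [9]
Compare 15 vs 11: take 11 from right. Merged: [9, 11]
Compare 15 vs 14: take 14 from right. Merged: [9, 11, 14]
Compare 15 vs 22: take 15 from left. Merged: [9, 11, 14, 15]
Compare 19 vs 22: take 19 from left. Merged: [9, 11, 14, 15, 19]
Compare 23 vs 22: take 22 from right. Merged: [9, 11, 14, 15, 19, 22]
Append remaining from left: [23, 25]. Merged: [9, 11, 14, 15, 19, 22, 23, 25]

Final merged array: [9, 11, 14, 15, 19, 22, 23, 25]
Total comparisons: 6

The merged array is [9, 11, 14, 15, 19, 22, 23, 25], requiring 6 comparisons. The merge step runs in O(n) time where n is the total number of elements.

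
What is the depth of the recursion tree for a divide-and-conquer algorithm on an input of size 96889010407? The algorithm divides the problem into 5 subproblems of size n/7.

For divide and conquer with division factor 7:

Problem sizes at each level:
Level 0: 96889010407
Level 1: 13841287201
Level 2: 1977326743
Level 3: 282475249
Level 4: 40353607
Level 5: 5764801
Level 6: 823543
Level 7: 117649
Level 8: 16807
Level 9: 2401
Level 10: 343
Level 11: 49
Level 12: 7
Level 13: 1

The root is level 0 and the size-1 base case is level 13 (the tree spans levels 0 through 13, i.e. 14 levels counting the root), so the depth is the number of divisions: log_7(96889010407) = 13

The recursion tree depth is log_7(96889010407) = 13. At each level, the problem size is divided by 7, so it takes 13 divisions to reduce to a base case of size 1. The algorithm makes 5 recursive calls at each level.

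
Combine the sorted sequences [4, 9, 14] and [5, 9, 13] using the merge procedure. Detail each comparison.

Merging process:

Compare 4 vs 5: take 4 from left. Merged: [4]
Compare 9 vs 5: take 5 from right. Merged: [4, 5]
Compare 9 vs 9: take 9 from left. Merged: [4, 5, 9]
Compare 14 vs 9: take 9 from right. Merged: [4, 5, 9, 9]
Compare 14 vs 13: take 13 from right. Merged: [4, 5, 9, 9, 13]
Append remaining from left: [14]. Merged: [4, 5, 9, 9, 13, 14]

Final merged array: [4, 5, 9, 9, 13, 14]
Total comparisons: 5

The merged array is [4, 5, 9, 9, 13, 14], requiring 5 comparisons. The merge step runs in O(n) time where n is the total number of elements.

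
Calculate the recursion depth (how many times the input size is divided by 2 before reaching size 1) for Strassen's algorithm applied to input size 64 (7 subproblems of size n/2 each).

For divide and conquer with division factor 2:

Problem sizes at each level:
Level 0: 64
Level 1: 32
Level 2: 16
Level 3: 8
Level 4: 4
Level 5: 2
Level 6: 1

The root is level 0 and the size-1 base case is level 6 (the tree spans levels 0 through 6, i.e. 7 levels counting the root), so the depth is the number of divisions: log_2(64) = 6

The recursion tree depth is log_2(64) = 6. At each level, the problem size is divided by 2, so it takes 6 divisions to reduce to a base case of size 1. The algorithm makes 7 recursive calls at each level.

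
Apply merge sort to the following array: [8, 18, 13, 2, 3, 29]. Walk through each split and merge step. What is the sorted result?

Merge sort trace:

Split: [8, 18, 13, 2, 3, 29] -> [8, 18, 13] and [2, 3, 29]
  Split: [8, 18, 13] -> [8] and [18, 13]
    Split: [18, 13] -> [18] and [13]
    Merge: [18] + [13] -> [13, 18]
  Merge: [8] + [13, 18] -> [8, 13, 18]
  Split: [2, 3, 29] -> [2] and [3, 29]
    Split: [3, 29] -> [3] and [29]
    Merge: [3] + [29] -> [3, 29]
  Merge: [2] + [3, 29] -> [2, 3, 29]
Merge: [8, 13, 18] + [2, 3, 29] -> [2, 3, 8, 13, 18, 29]

Final sorted array: [2, 3, 8, 13, 18, 29]

The merge sort proceeds by recursively splitting the array and merging sorted halves.
After all merges, the sorted array is [2, 3, 8, 13, 18, 29].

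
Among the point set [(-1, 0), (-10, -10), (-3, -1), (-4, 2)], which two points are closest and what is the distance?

Computing all pairwise distances among 4 points:

d((-1, 0), (-10, -10)) = 13.4536
d((-1, 0), (-3, -1)) = 2.2361 <-- minimum
d((-1, 0), (-4, 2)) = 3.6056
d((-10, -10), (-3, -1)) = 11.4018
d((-10, -10), (-4, 2)) = 13.4164
d((-3, -1), (-4, 2)) = 3.1623

Closest pair: (-1, 0) and (-3, -1) with distance 2.2361

The closest pair is (-1, 0) and (-3, -1) with Euclidean distance 2.2361. For 4 points, brute-force pairwise comparison is shown above. For large n, the divide-and-conquer algorithm (sort by x, recurse on halves, check the dividing strip) achieves O(n log n).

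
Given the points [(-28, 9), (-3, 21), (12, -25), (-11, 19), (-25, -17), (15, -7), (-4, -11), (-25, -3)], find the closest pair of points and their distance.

Computing all pairwise distances among 8 points:

d((-28, 9), (-3, 21)) = 27.7308
d((-28, 9), (12, -25)) = 52.4976
d((-28, 9), (-11, 19)) = 19.7231
d((-28, 9), (-25, -17)) = 26.1725
d((-28, 9), (15, -7)) = 45.8803
d((-28, 9), (-4, -11)) = 31.241
d((-28, 9), (-25, -3)) = 12.3693
d((-3, 21), (12, -25)) = 48.3839
d((-3, 21), (-11, 19)) = 8.2462 <-- minimum
d((-3, 21), (-25, -17)) = 43.909
d((-3, 21), (15, -7)) = 33.2866
d((-3, 21), (-4, -11)) = 32.0156
d((-3, 21), (-25, -3)) = 32.5576
d((12, -25), (-11, 19)) = 49.6488
d((12, -25), (-25, -17)) = 37.855
d((12, -25), (15, -7)) = 18.2483
d((12, -25), (-4, -11)) = 21.2603
d((12, -25), (-25, -3)) = 43.0465
d((-11, 19), (-25, -17)) = 38.6264
d((-11, 19), (15, -7)) = 36.7696
d((-11, 19), (-4, -11)) = 30.8058
d((-11, 19), (-25, -3)) = 26.0768
d((-25, -17), (15, -7)) = 41.2311
d((-25, -17), (-4, -11)) = 21.8403
d((-25, -17), (-25, -3)) = 14.0
d((15, -7), (-4, -11)) = 19.4165
d((15, -7), (-25, -3)) = 40.1995
d((-4, -11), (-25, -3)) = 22.4722

Closest pair: (-3, 21) and (-11, 19) with distance 8.2462

The closest pair is (-3, 21) and (-11, 19) with Euclidean distance 8.2462. For 8 points, brute-force pairwise comparison is shown above. For large n, the divide-and-conquer algorithm (sort by x, recurse on halves, check the dividing strip) achieves O(n log n).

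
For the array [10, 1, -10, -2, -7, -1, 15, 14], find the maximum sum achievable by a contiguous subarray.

Using Kadane's algorithm on [10, 1, -10, -2, -7, -1, 15, 14]:

Scanning through the array:
Position 1 (value 1): max_ending_here = 11, max_so_far = 11
Position 2 (value -10): max_ending_here = 1, max_so_far = 11
Position 3 (value -2): max_ending_here = -1, max_so_far = 11
Position 4 (value -7): max_ending_here = -7, max_so_far = 11
Position 5 (value -1): max_ending_here = -1, max_so_far = 11
Position 6 (value 15): max_ending_here = 15, max_so_far = 15
Position 7 (value 14): max_ending_here = 29, max_so_far = 29

Maximum subarray: [15, 14]
Maximum sum: 29

The maximum subarray is [15, 14] with sum 29. This subarray runs from index 6 to index 7.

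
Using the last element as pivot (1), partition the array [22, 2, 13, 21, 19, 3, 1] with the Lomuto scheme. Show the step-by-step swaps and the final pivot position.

Lomuto partition with pivot = 1:

Initial array: [22, 2, 13, 21, 19, 3, 1]

arr[0]=22 > 1: no swap
arr[1]=2 > 1: no swap
arr[2]=13 > 1: no swap
arr[3]=21 > 1: no swap
arr[4]=19 > 1: no swap
arr[5]=3 > 1: no swap

Place pivot at position 0: [1, 2, 13, 21, 19, 3, 22]
Pivot position: 0

After partitioning with pivot 1, the array becomes [1, 2, 13, 21, 19, 3, 22]. The pivot is placed at index 0. All elements to the left of the pivot are <= 1, and all elements to the right are > 1.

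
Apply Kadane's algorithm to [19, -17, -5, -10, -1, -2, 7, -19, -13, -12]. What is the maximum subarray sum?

Using Kadane's algorithm on [19, -17, -5, -10, -1, -2, 7, -19, -13, -12]:

Scanning through the array:
Position 1 (value -17): max_ending_here = 2, max_so_far = 19
Position 2 (value -5): max_ending_here = -3, max_so_far = 19
Position 3 (value -10): max_ending_here = -10, max_so_far = 19
Position 4 (value -1): max_ending_here = -1, max_so_far = 19
Position 5 (value -2): max_ending_here = -2, max_so_far = 19
Position 6 (value 7): max_ending_here = 7, max_so_far = 19
Position 7 (value -19): max_ending_here = -12, max_so_far = 19
Position 8 (value -13): max_ending_here = -13, max_so_far = 19
Position 9 (value -12): max_ending_here = -12, max_so_far = 19

Maximum subarray: [19]
Maximum sum: 19

The maximum subarray is [19] with sum 19. This subarray runs from index 0 to index 0.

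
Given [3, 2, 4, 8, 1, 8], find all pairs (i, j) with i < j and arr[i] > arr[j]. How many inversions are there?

Finding inversions in [3, 2, 4, 8, 1, 8]:

(0, 1): arr[0]=3 > arr[1]=2
(0, 4): arr[0]=3 > arr[4]=1
(1, 4): arr[1]=2 > arr[4]=1
(2, 4): arr[2]=4 > arr[4]=1
(3, 4): arr[3]=8 > arr[4]=1

Total inversions: 5

The array has 5 inversion(s): (0,1), (0,4), (1,4), (2,4), (3,4). Each pair (i,j) satisfies i < j and arr[i] > arr[j].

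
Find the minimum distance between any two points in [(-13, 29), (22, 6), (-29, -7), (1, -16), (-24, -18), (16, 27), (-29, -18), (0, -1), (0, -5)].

Computing all pairwise distances among 9 points:

d((-13, 29), (22, 6)) = 41.8808
d((-13, 29), (-29, -7)) = 39.3954
d((-13, 29), (1, -16)) = 47.1275
d((-13, 29), (-24, -18)) = 48.2701
d((-13, 29), (16, 27)) = 29.0689
d((-13, 29), (-29, -18)) = 49.6488
d((-13, 29), (0, -1)) = 32.6956
d((-13, 29), (0, -5)) = 36.4005
d((22, 6), (-29, -7)) = 52.6308
d((22, 6), (1, -16)) = 30.4138
d((22, 6), (-24, -18)) = 51.8845
d((22, 6), (16, 27)) = 21.8403
d((22, 6), (-29, -18)) = 56.3649
d((22, 6), (0, -1)) = 23.0868
d((22, 6), (0, -5)) = 24.5967
d((-29, -7), (1, -16)) = 31.3209
d((-29, -7), (-24, -18)) = 12.083
d((-29, -7), (16, 27)) = 56.4004
d((-29, -7), (-29, -18)) = 11.0
d((-29, -7), (0, -1)) = 29.6142
d((-29, -7), (0, -5)) = 29.0689
d((1, -16), (-24, -18)) = 25.0799
d((1, -16), (16, 27)) = 45.5412
d((1, -16), (-29, -18)) = 30.0666
d((1, -16), (0, -1)) = 15.0333
d((1, -16), (0, -5)) = 11.0454
d((-24, -18), (16, 27)) = 60.208
d((-24, -18), (-29, -18)) = 5.0
d((-24, -18), (0, -1)) = 29.4109
d((-24, -18), (0, -5)) = 27.2947
d((16, 27), (-29, -18)) = 63.6396
d((16, 27), (0, -1)) = 32.249
d((16, 27), (0, -5)) = 35.7771
d((-29, -18), (0, -1)) = 33.6155
d((-29, -18), (0, -5)) = 31.7805
d((0, -1), (0, -5)) = 4.0 <-- minimum

Closest pair: (0, -1) and (0, -5) with distance 4.0

The closest pair is (0, -1) and (0, -5) with Euclidean distance 4.0. For 9 points, brute-force pairwise comparison is shown above. For large n, the divide-and-conquer algorithm (sort by x, recurse on halves, check the dividing strip) achieves O(n log n).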